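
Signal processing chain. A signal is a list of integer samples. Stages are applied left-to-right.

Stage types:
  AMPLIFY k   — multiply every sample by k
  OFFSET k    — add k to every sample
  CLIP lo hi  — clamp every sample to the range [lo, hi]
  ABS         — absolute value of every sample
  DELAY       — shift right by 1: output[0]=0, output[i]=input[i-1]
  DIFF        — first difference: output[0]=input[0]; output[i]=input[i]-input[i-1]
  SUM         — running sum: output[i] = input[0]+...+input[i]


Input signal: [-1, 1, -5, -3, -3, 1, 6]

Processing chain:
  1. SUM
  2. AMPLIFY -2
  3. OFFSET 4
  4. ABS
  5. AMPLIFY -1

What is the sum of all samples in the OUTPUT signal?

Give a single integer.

Answer: -106

Derivation:
Input: [-1, 1, -5, -3, -3, 1, 6]
Stage 1 (SUM): sum[0..0]=-1, sum[0..1]=0, sum[0..2]=-5, sum[0..3]=-8, sum[0..4]=-11, sum[0..5]=-10, sum[0..6]=-4 -> [-1, 0, -5, -8, -11, -10, -4]
Stage 2 (AMPLIFY -2): -1*-2=2, 0*-2=0, -5*-2=10, -8*-2=16, -11*-2=22, -10*-2=20, -4*-2=8 -> [2, 0, 10, 16, 22, 20, 8]
Stage 3 (OFFSET 4): 2+4=6, 0+4=4, 10+4=14, 16+4=20, 22+4=26, 20+4=24, 8+4=12 -> [6, 4, 14, 20, 26, 24, 12]
Stage 4 (ABS): |6|=6, |4|=4, |14|=14, |20|=20, |26|=26, |24|=24, |12|=12 -> [6, 4, 14, 20, 26, 24, 12]
Stage 5 (AMPLIFY -1): 6*-1=-6, 4*-1=-4, 14*-1=-14, 20*-1=-20, 26*-1=-26, 24*-1=-24, 12*-1=-12 -> [-6, -4, -14, -20, -26, -24, -12]
Output sum: -106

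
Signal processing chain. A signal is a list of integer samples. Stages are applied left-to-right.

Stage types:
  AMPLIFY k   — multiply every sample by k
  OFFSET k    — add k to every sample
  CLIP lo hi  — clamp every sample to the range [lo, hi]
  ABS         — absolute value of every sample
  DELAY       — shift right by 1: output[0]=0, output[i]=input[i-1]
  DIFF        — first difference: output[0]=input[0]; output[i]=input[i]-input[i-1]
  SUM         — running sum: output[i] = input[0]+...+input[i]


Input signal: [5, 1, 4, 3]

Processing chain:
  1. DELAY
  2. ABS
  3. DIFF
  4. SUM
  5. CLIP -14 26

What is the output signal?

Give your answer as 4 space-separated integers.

Input: [5, 1, 4, 3]
Stage 1 (DELAY): [0, 5, 1, 4] = [0, 5, 1, 4] -> [0, 5, 1, 4]
Stage 2 (ABS): |0|=0, |5|=5, |1|=1, |4|=4 -> [0, 5, 1, 4]
Stage 3 (DIFF): s[0]=0, 5-0=5, 1-5=-4, 4-1=3 -> [0, 5, -4, 3]
Stage 4 (SUM): sum[0..0]=0, sum[0..1]=5, sum[0..2]=1, sum[0..3]=4 -> [0, 5, 1, 4]
Stage 5 (CLIP -14 26): clip(0,-14,26)=0, clip(5,-14,26)=5, clip(1,-14,26)=1, clip(4,-14,26)=4 -> [0, 5, 1, 4]

Answer: 0 5 1 4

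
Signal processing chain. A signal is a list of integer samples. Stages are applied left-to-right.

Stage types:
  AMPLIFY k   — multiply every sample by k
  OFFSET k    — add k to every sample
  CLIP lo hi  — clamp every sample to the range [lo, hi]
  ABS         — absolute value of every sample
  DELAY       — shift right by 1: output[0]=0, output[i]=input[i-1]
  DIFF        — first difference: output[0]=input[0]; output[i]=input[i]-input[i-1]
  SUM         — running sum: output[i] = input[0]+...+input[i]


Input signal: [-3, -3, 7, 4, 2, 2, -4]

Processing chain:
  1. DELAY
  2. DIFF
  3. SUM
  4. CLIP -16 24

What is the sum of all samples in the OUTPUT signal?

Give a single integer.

Answer: 9

Derivation:
Input: [-3, -3, 7, 4, 2, 2, -4]
Stage 1 (DELAY): [0, -3, -3, 7, 4, 2, 2] = [0, -3, -3, 7, 4, 2, 2] -> [0, -3, -3, 7, 4, 2, 2]
Stage 2 (DIFF): s[0]=0, -3-0=-3, -3--3=0, 7--3=10, 4-7=-3, 2-4=-2, 2-2=0 -> [0, -3, 0, 10, -3, -2, 0]
Stage 3 (SUM): sum[0..0]=0, sum[0..1]=-3, sum[0..2]=-3, sum[0..3]=7, sum[0..4]=4, sum[0..5]=2, sum[0..6]=2 -> [0, -3, -3, 7, 4, 2, 2]
Stage 4 (CLIP -16 24): clip(0,-16,24)=0, clip(-3,-16,24)=-3, clip(-3,-16,24)=-3, clip(7,-16,24)=7, clip(4,-16,24)=4, clip(2,-16,24)=2, clip(2,-16,24)=2 -> [0, -3, -3, 7, 4, 2, 2]
Output sum: 9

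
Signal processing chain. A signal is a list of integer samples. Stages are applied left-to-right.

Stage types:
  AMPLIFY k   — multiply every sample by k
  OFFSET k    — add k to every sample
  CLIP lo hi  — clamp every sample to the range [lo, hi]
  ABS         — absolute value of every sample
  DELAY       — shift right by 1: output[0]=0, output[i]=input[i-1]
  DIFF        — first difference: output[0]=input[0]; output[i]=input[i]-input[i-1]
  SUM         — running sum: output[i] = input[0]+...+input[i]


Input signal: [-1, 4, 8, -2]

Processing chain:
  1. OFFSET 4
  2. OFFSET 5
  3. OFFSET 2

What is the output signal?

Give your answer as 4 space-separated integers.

Answer: 10 15 19 9

Derivation:
Input: [-1, 4, 8, -2]
Stage 1 (OFFSET 4): -1+4=3, 4+4=8, 8+4=12, -2+4=2 -> [3, 8, 12, 2]
Stage 2 (OFFSET 5): 3+5=8, 8+5=13, 12+5=17, 2+5=7 -> [8, 13, 17, 7]
Stage 3 (OFFSET 2): 8+2=10, 13+2=15, 17+2=19, 7+2=9 -> [10, 15, 19, 9]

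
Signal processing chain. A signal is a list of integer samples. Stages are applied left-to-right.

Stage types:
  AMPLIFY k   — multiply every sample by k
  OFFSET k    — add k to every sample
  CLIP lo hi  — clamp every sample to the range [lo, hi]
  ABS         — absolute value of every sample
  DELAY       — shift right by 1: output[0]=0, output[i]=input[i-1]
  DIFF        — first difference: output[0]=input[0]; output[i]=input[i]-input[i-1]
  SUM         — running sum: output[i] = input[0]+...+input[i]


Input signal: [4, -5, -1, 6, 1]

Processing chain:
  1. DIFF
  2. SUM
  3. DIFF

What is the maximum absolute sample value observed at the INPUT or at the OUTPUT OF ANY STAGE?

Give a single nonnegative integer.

Answer: 9

Derivation:
Input: [4, -5, -1, 6, 1] (max |s|=6)
Stage 1 (DIFF): s[0]=4, -5-4=-9, -1--5=4, 6--1=7, 1-6=-5 -> [4, -9, 4, 7, -5] (max |s|=9)
Stage 2 (SUM): sum[0..0]=4, sum[0..1]=-5, sum[0..2]=-1, sum[0..3]=6, sum[0..4]=1 -> [4, -5, -1, 6, 1] (max |s|=6)
Stage 3 (DIFF): s[0]=4, -5-4=-9, -1--5=4, 6--1=7, 1-6=-5 -> [4, -9, 4, 7, -5] (max |s|=9)
Overall max amplitude: 9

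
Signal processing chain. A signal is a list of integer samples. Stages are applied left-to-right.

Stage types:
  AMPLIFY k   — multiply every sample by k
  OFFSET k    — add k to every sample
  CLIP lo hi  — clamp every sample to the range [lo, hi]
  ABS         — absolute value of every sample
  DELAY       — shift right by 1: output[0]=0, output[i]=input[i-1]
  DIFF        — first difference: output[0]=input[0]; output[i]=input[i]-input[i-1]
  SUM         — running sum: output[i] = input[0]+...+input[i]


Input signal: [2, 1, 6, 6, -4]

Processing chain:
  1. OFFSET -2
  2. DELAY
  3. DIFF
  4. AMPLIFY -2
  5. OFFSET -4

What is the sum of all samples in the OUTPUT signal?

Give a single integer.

Input: [2, 1, 6, 6, -4]
Stage 1 (OFFSET -2): 2+-2=0, 1+-2=-1, 6+-2=4, 6+-2=4, -4+-2=-6 -> [0, -1, 4, 4, -6]
Stage 2 (DELAY): [0, 0, -1, 4, 4] = [0, 0, -1, 4, 4] -> [0, 0, -1, 4, 4]
Stage 3 (DIFF): s[0]=0, 0-0=0, -1-0=-1, 4--1=5, 4-4=0 -> [0, 0, -1, 5, 0]
Stage 4 (AMPLIFY -2): 0*-2=0, 0*-2=0, -1*-2=2, 5*-2=-10, 0*-2=0 -> [0, 0, 2, -10, 0]
Stage 5 (OFFSET -4): 0+-4=-4, 0+-4=-4, 2+-4=-2, -10+-4=-14, 0+-4=-4 -> [-4, -4, -2, -14, -4]
Output sum: -28

Answer: -28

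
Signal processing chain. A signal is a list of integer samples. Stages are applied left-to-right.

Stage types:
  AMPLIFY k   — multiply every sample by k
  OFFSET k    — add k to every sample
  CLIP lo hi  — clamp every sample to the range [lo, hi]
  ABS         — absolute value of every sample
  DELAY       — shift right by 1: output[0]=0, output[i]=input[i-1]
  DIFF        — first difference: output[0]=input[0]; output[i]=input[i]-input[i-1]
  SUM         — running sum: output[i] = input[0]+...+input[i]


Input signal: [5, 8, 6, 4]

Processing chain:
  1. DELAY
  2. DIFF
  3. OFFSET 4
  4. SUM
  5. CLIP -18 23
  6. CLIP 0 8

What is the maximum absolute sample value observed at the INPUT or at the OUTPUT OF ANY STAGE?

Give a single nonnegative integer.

Input: [5, 8, 6, 4] (max |s|=8)
Stage 1 (DELAY): [0, 5, 8, 6] = [0, 5, 8, 6] -> [0, 5, 8, 6] (max |s|=8)
Stage 2 (DIFF): s[0]=0, 5-0=5, 8-5=3, 6-8=-2 -> [0, 5, 3, -2] (max |s|=5)
Stage 3 (OFFSET 4): 0+4=4, 5+4=9, 3+4=7, -2+4=2 -> [4, 9, 7, 2] (max |s|=9)
Stage 4 (SUM): sum[0..0]=4, sum[0..1]=13, sum[0..2]=20, sum[0..3]=22 -> [4, 13, 20, 22] (max |s|=22)
Stage 5 (CLIP -18 23): clip(4,-18,23)=4, clip(13,-18,23)=13, clip(20,-18,23)=20, clip(22,-18,23)=22 -> [4, 13, 20, 22] (max |s|=22)
Stage 6 (CLIP 0 8): clip(4,0,8)=4, clip(13,0,8)=8, clip(20,0,8)=8, clip(22,0,8)=8 -> [4, 8, 8, 8] (max |s|=8)
Overall max amplitude: 22

Answer: 22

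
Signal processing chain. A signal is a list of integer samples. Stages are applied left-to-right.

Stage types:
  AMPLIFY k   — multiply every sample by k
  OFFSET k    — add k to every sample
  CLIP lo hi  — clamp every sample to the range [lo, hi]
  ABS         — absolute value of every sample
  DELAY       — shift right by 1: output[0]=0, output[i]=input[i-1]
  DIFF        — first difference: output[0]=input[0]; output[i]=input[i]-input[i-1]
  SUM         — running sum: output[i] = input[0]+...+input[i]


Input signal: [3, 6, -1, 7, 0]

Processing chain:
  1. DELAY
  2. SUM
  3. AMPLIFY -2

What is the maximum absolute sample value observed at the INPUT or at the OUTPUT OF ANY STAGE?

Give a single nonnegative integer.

Input: [3, 6, -1, 7, 0] (max |s|=7)
Stage 1 (DELAY): [0, 3, 6, -1, 7] = [0, 3, 6, -1, 7] -> [0, 3, 6, -1, 7] (max |s|=7)
Stage 2 (SUM): sum[0..0]=0, sum[0..1]=3, sum[0..2]=9, sum[0..3]=8, sum[0..4]=15 -> [0, 3, 9, 8, 15] (max |s|=15)
Stage 3 (AMPLIFY -2): 0*-2=0, 3*-2=-6, 9*-2=-18, 8*-2=-16, 15*-2=-30 -> [0, -6, -18, -16, -30] (max |s|=30)
Overall max amplitude: 30

Answer: 30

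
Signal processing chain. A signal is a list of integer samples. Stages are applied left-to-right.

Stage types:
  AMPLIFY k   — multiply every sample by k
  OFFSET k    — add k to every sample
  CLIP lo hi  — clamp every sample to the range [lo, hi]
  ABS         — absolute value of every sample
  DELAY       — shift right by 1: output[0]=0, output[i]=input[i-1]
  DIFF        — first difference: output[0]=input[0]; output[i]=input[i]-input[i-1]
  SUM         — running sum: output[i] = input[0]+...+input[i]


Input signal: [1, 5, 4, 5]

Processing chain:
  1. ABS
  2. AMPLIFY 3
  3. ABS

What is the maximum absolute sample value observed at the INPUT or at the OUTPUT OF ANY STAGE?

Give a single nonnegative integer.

Answer: 15

Derivation:
Input: [1, 5, 4, 5] (max |s|=5)
Stage 1 (ABS): |1|=1, |5|=5, |4|=4, |5|=5 -> [1, 5, 4, 5] (max |s|=5)
Stage 2 (AMPLIFY 3): 1*3=3, 5*3=15, 4*3=12, 5*3=15 -> [3, 15, 12, 15] (max |s|=15)
Stage 3 (ABS): |3|=3, |15|=15, |12|=12, |15|=15 -> [3, 15, 12, 15] (max |s|=15)
Overall max amplitude: 15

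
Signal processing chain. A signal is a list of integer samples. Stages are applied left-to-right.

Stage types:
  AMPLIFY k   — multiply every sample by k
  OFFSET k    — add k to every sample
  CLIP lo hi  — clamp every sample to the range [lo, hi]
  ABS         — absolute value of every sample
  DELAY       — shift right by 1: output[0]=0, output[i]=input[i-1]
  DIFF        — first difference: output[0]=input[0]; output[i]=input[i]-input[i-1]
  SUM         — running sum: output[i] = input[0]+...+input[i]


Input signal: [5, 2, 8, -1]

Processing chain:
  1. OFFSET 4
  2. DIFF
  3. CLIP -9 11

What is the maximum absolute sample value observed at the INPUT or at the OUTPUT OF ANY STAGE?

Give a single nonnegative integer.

Answer: 12

Derivation:
Input: [5, 2, 8, -1] (max |s|=8)
Stage 1 (OFFSET 4): 5+4=9, 2+4=6, 8+4=12, -1+4=3 -> [9, 6, 12, 3] (max |s|=12)
Stage 2 (DIFF): s[0]=9, 6-9=-3, 12-6=6, 3-12=-9 -> [9, -3, 6, -9] (max |s|=9)
Stage 3 (CLIP -9 11): clip(9,-9,11)=9, clip(-3,-9,11)=-3, clip(6,-9,11)=6, clip(-9,-9,11)=-9 -> [9, -3, 6, -9] (max |s|=9)
Overall max amplitude: 12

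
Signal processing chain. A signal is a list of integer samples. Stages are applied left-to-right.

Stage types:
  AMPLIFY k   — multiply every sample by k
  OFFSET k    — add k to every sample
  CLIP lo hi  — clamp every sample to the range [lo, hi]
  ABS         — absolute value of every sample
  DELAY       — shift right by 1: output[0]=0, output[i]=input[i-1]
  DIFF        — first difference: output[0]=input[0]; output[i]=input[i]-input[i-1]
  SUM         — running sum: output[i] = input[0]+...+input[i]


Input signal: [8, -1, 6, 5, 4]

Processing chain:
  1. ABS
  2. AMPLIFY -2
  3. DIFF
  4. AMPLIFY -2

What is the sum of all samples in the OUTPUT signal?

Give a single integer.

Input: [8, -1, 6, 5, 4]
Stage 1 (ABS): |8|=8, |-1|=1, |6|=6, |5|=5, |4|=4 -> [8, 1, 6, 5, 4]
Stage 2 (AMPLIFY -2): 8*-2=-16, 1*-2=-2, 6*-2=-12, 5*-2=-10, 4*-2=-8 -> [-16, -2, -12, -10, -8]
Stage 3 (DIFF): s[0]=-16, -2--16=14, -12--2=-10, -10--12=2, -8--10=2 -> [-16, 14, -10, 2, 2]
Stage 4 (AMPLIFY -2): -16*-2=32, 14*-2=-28, -10*-2=20, 2*-2=-4, 2*-2=-4 -> [32, -28, 20, -4, -4]
Output sum: 16

Answer: 16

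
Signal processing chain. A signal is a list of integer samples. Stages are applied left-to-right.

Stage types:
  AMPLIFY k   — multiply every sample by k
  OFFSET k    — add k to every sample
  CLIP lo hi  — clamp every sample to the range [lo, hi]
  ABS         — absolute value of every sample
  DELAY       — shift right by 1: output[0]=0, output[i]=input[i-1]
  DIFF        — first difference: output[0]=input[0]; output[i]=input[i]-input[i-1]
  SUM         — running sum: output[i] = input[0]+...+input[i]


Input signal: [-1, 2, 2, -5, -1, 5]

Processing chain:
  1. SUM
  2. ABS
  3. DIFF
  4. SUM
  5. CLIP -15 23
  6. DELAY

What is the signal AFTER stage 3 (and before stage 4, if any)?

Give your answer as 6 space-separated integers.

Input: [-1, 2, 2, -5, -1, 5]
Stage 1 (SUM): sum[0..0]=-1, sum[0..1]=1, sum[0..2]=3, sum[0..3]=-2, sum[0..4]=-3, sum[0..5]=2 -> [-1, 1, 3, -2, -3, 2]
Stage 2 (ABS): |-1|=1, |1|=1, |3|=3, |-2|=2, |-3|=3, |2|=2 -> [1, 1, 3, 2, 3, 2]
Stage 3 (DIFF): s[0]=1, 1-1=0, 3-1=2, 2-3=-1, 3-2=1, 2-3=-1 -> [1, 0, 2, -1, 1, -1]

Answer: 1 0 2 -1 1 -1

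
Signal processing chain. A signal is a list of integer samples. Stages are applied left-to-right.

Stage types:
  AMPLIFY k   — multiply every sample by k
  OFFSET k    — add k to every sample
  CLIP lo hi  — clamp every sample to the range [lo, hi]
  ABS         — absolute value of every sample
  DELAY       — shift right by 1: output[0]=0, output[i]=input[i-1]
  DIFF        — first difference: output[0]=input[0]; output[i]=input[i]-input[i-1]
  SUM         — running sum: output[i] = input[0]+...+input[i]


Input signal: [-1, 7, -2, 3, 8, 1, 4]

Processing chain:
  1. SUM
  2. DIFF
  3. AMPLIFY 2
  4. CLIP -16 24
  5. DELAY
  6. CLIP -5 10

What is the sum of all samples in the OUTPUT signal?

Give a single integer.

Input: [-1, 7, -2, 3, 8, 1, 4]
Stage 1 (SUM): sum[0..0]=-1, sum[0..1]=6, sum[0..2]=4, sum[0..3]=7, sum[0..4]=15, sum[0..5]=16, sum[0..6]=20 -> [-1, 6, 4, 7, 15, 16, 20]
Stage 2 (DIFF): s[0]=-1, 6--1=7, 4-6=-2, 7-4=3, 15-7=8, 16-15=1, 20-16=4 -> [-1, 7, -2, 3, 8, 1, 4]
Stage 3 (AMPLIFY 2): -1*2=-2, 7*2=14, -2*2=-4, 3*2=6, 8*2=16, 1*2=2, 4*2=8 -> [-2, 14, -4, 6, 16, 2, 8]
Stage 4 (CLIP -16 24): clip(-2,-16,24)=-2, clip(14,-16,24)=14, clip(-4,-16,24)=-4, clip(6,-16,24)=6, clip(16,-16,24)=16, clip(2,-16,24)=2, clip(8,-16,24)=8 -> [-2, 14, -4, 6, 16, 2, 8]
Stage 5 (DELAY): [0, -2, 14, -4, 6, 16, 2] = [0, -2, 14, -4, 6, 16, 2] -> [0, -2, 14, -4, 6, 16, 2]
Stage 6 (CLIP -5 10): clip(0,-5,10)=0, clip(-2,-5,10)=-2, clip(14,-5,10)=10, clip(-4,-5,10)=-4, clip(6,-5,10)=6, clip(16,-5,10)=10, clip(2,-5,10)=2 -> [0, -2, 10, -4, 6, 10, 2]
Output sum: 22

Answer: 22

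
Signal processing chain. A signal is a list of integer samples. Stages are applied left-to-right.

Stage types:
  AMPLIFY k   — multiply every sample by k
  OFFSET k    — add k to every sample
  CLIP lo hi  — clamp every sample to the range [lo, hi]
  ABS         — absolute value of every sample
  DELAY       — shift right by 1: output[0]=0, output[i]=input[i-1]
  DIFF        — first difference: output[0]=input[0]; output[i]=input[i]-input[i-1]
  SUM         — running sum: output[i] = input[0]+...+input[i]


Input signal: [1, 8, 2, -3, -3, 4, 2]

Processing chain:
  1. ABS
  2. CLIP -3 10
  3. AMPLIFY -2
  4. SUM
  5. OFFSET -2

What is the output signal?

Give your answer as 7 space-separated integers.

Input: [1, 8, 2, -3, -3, 4, 2]
Stage 1 (ABS): |1|=1, |8|=8, |2|=2, |-3|=3, |-3|=3, |4|=4, |2|=2 -> [1, 8, 2, 3, 3, 4, 2]
Stage 2 (CLIP -3 10): clip(1,-3,10)=1, clip(8,-3,10)=8, clip(2,-3,10)=2, clip(3,-3,10)=3, clip(3,-3,10)=3, clip(4,-3,10)=4, clip(2,-3,10)=2 -> [1, 8, 2, 3, 3, 4, 2]
Stage 3 (AMPLIFY -2): 1*-2=-2, 8*-2=-16, 2*-2=-4, 3*-2=-6, 3*-2=-6, 4*-2=-8, 2*-2=-4 -> [-2, -16, -4, -6, -6, -8, -4]
Stage 4 (SUM): sum[0..0]=-2, sum[0..1]=-18, sum[0..2]=-22, sum[0..3]=-28, sum[0..4]=-34, sum[0..5]=-42, sum[0..6]=-46 -> [-2, -18, -22, -28, -34, -42, -46]
Stage 5 (OFFSET -2): -2+-2=-4, -18+-2=-20, -22+-2=-24, -28+-2=-30, -34+-2=-36, -42+-2=-44, -46+-2=-48 -> [-4, -20, -24, -30, -36, -44, -48]

Answer: -4 -20 -24 -30 -36 -44 -48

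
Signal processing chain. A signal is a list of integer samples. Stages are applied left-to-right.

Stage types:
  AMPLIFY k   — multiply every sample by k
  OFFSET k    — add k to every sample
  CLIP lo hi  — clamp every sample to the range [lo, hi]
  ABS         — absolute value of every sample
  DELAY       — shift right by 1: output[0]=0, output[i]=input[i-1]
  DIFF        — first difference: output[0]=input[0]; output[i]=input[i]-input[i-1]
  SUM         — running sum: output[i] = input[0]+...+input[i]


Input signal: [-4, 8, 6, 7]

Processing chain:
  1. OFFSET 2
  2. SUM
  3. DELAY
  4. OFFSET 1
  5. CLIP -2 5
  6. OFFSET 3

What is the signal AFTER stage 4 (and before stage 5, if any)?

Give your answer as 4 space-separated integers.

Input: [-4, 8, 6, 7]
Stage 1 (OFFSET 2): -4+2=-2, 8+2=10, 6+2=8, 7+2=9 -> [-2, 10, 8, 9]
Stage 2 (SUM): sum[0..0]=-2, sum[0..1]=8, sum[0..2]=16, sum[0..3]=25 -> [-2, 8, 16, 25]
Stage 3 (DELAY): [0, -2, 8, 16] = [0, -2, 8, 16] -> [0, -2, 8, 16]
Stage 4 (OFFSET 1): 0+1=1, -2+1=-1, 8+1=9, 16+1=17 -> [1, -1, 9, 17]

Answer: 1 -1 9 17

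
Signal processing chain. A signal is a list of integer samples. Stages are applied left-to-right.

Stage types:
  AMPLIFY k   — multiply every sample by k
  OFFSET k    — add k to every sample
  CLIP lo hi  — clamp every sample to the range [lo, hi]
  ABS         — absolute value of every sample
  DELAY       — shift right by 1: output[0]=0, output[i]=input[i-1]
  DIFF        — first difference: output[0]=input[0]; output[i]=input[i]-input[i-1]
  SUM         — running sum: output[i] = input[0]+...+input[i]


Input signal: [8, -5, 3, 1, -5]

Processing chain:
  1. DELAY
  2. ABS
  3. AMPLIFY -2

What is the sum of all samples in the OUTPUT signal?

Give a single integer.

Answer: -34

Derivation:
Input: [8, -5, 3, 1, -5]
Stage 1 (DELAY): [0, 8, -5, 3, 1] = [0, 8, -5, 3, 1] -> [0, 8, -5, 3, 1]
Stage 2 (ABS): |0|=0, |8|=8, |-5|=5, |3|=3, |1|=1 -> [0, 8, 5, 3, 1]
Stage 3 (AMPLIFY -2): 0*-2=0, 8*-2=-16, 5*-2=-10, 3*-2=-6, 1*-2=-2 -> [0, -16, -10, -6, -2]
Output sum: -34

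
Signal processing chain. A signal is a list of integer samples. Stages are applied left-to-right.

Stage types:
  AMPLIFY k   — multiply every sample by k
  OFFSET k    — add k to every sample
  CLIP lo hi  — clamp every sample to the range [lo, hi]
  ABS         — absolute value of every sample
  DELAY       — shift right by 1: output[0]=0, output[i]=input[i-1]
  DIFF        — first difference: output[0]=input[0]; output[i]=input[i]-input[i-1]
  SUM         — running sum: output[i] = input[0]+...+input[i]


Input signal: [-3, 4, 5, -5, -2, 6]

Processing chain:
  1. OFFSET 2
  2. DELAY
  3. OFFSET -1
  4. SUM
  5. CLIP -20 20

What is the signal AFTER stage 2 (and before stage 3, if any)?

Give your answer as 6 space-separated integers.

Answer: 0 -1 6 7 -3 0

Derivation:
Input: [-3, 4, 5, -5, -2, 6]
Stage 1 (OFFSET 2): -3+2=-1, 4+2=6, 5+2=7, -5+2=-3, -2+2=0, 6+2=8 -> [-1, 6, 7, -3, 0, 8]
Stage 2 (DELAY): [0, -1, 6, 7, -3, 0] = [0, -1, 6, 7, -3, 0] -> [0, -1, 6, 7, -3, 0]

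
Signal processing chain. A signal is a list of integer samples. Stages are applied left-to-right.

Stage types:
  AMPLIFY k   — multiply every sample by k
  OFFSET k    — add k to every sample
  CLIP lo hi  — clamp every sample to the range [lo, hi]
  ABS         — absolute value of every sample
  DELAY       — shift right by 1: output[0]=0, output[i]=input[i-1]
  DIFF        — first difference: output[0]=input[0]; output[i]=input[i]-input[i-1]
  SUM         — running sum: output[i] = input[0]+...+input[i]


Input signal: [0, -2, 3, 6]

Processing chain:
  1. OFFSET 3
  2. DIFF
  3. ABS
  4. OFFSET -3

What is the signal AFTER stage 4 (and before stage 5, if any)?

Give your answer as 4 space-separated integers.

Input: [0, -2, 3, 6]
Stage 1 (OFFSET 3): 0+3=3, -2+3=1, 3+3=6, 6+3=9 -> [3, 1, 6, 9]
Stage 2 (DIFF): s[0]=3, 1-3=-2, 6-1=5, 9-6=3 -> [3, -2, 5, 3]
Stage 3 (ABS): |3|=3, |-2|=2, |5|=5, |3|=3 -> [3, 2, 5, 3]
Stage 4 (OFFSET -3): 3+-3=0, 2+-3=-1, 5+-3=2, 3+-3=0 -> [0, -1, 2, 0]

Answer: 0 -1 2 0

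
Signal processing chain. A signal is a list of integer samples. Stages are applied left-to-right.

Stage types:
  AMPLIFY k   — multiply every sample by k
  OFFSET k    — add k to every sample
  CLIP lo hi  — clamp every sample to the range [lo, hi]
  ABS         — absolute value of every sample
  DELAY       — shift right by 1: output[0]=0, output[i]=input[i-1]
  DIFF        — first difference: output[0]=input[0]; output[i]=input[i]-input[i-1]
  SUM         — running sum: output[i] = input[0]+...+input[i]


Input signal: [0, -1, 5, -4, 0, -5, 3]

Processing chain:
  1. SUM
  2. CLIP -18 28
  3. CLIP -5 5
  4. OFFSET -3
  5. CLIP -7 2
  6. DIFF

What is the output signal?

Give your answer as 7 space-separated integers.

Answer: -3 -1 5 -4 0 -4 2

Derivation:
Input: [0, -1, 5, -4, 0, -5, 3]
Stage 1 (SUM): sum[0..0]=0, sum[0..1]=-1, sum[0..2]=4, sum[0..3]=0, sum[0..4]=0, sum[0..5]=-5, sum[0..6]=-2 -> [0, -1, 4, 0, 0, -5, -2]
Stage 2 (CLIP -18 28): clip(0,-18,28)=0, clip(-1,-18,28)=-1, clip(4,-18,28)=4, clip(0,-18,28)=0, clip(0,-18,28)=0, clip(-5,-18,28)=-5, clip(-2,-18,28)=-2 -> [0, -1, 4, 0, 0, -5, -2]
Stage 3 (CLIP -5 5): clip(0,-5,5)=0, clip(-1,-5,5)=-1, clip(4,-5,5)=4, clip(0,-5,5)=0, clip(0,-5,5)=0, clip(-5,-5,5)=-5, clip(-2,-5,5)=-2 -> [0, -1, 4, 0, 0, -5, -2]
Stage 4 (OFFSET -3): 0+-3=-3, -1+-3=-4, 4+-3=1, 0+-3=-3, 0+-3=-3, -5+-3=-8, -2+-3=-5 -> [-3, -4, 1, -3, -3, -8, -5]
Stage 5 (CLIP -7 2): clip(-3,-7,2)=-3, clip(-4,-7,2)=-4, clip(1,-7,2)=1, clip(-3,-7,2)=-3, clip(-3,-7,2)=-3, clip(-8,-7,2)=-7, clip(-5,-7,2)=-5 -> [-3, -4, 1, -3, -3, -7, -5]
Stage 6 (DIFF): s[0]=-3, -4--3=-1, 1--4=5, -3-1=-4, -3--3=0, -7--3=-4, -5--7=2 -> [-3, -1, 5, -4, 0, -4, 2]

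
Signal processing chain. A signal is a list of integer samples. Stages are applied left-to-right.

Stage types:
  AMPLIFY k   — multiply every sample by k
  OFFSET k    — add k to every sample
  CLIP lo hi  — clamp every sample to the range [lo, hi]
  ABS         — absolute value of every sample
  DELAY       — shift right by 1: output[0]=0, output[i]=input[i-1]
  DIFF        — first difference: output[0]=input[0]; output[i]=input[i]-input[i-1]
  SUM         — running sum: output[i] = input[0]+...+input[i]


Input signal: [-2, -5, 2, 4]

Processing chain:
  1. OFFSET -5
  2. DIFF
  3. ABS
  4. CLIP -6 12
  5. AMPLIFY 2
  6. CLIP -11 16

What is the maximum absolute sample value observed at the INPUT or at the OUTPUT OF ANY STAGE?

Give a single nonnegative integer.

Answer: 14

Derivation:
Input: [-2, -5, 2, 4] (max |s|=5)
Stage 1 (OFFSET -5): -2+-5=-7, -5+-5=-10, 2+-5=-3, 4+-5=-1 -> [-7, -10, -3, -1] (max |s|=10)
Stage 2 (DIFF): s[0]=-7, -10--7=-3, -3--10=7, -1--3=2 -> [-7, -3, 7, 2] (max |s|=7)
Stage 3 (ABS): |-7|=7, |-3|=3, |7|=7, |2|=2 -> [7, 3, 7, 2] (max |s|=7)
Stage 4 (CLIP -6 12): clip(7,-6,12)=7, clip(3,-6,12)=3, clip(7,-6,12)=7, clip(2,-6,12)=2 -> [7, 3, 7, 2] (max |s|=7)
Stage 5 (AMPLIFY 2): 7*2=14, 3*2=6, 7*2=14, 2*2=4 -> [14, 6, 14, 4] (max |s|=14)
Stage 6 (CLIP -11 16): clip(14,-11,16)=14, clip(6,-11,16)=6, clip(14,-11,16)=14, clip(4,-11,16)=4 -> [14, 6, 14, 4] (max |s|=14)
Overall max amplitude: 14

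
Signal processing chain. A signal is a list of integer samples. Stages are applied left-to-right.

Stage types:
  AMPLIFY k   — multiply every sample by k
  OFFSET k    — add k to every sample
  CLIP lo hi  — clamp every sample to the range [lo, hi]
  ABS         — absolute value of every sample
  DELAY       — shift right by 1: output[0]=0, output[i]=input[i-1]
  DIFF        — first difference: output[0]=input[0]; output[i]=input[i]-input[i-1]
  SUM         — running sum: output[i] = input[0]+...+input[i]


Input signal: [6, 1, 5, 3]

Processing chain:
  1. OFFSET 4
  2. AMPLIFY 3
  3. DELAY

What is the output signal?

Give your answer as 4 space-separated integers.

Input: [6, 1, 5, 3]
Stage 1 (OFFSET 4): 6+4=10, 1+4=5, 5+4=9, 3+4=7 -> [10, 5, 9, 7]
Stage 2 (AMPLIFY 3): 10*3=30, 5*3=15, 9*3=27, 7*3=21 -> [30, 15, 27, 21]
Stage 3 (DELAY): [0, 30, 15, 27] = [0, 30, 15, 27] -> [0, 30, 15, 27]

Answer: 0 30 15 27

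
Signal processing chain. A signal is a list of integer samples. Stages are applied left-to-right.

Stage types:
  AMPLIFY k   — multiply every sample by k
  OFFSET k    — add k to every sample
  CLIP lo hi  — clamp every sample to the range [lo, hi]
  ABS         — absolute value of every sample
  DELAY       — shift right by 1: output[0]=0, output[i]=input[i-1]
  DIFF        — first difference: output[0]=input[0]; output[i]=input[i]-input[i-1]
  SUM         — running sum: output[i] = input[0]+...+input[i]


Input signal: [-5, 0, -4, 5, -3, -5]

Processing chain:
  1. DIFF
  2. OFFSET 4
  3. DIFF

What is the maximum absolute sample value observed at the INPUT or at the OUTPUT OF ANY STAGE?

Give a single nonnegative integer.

Input: [-5, 0, -4, 5, -3, -5] (max |s|=5)
Stage 1 (DIFF): s[0]=-5, 0--5=5, -4-0=-4, 5--4=9, -3-5=-8, -5--3=-2 -> [-5, 5, -4, 9, -8, -2] (max |s|=9)
Stage 2 (OFFSET 4): -5+4=-1, 5+4=9, -4+4=0, 9+4=13, -8+4=-4, -2+4=2 -> [-1, 9, 0, 13, -4, 2] (max |s|=13)
Stage 3 (DIFF): s[0]=-1, 9--1=10, 0-9=-9, 13-0=13, -4-13=-17, 2--4=6 -> [-1, 10, -9, 13, -17, 6] (max |s|=17)
Overall max amplitude: 17

Answer: 17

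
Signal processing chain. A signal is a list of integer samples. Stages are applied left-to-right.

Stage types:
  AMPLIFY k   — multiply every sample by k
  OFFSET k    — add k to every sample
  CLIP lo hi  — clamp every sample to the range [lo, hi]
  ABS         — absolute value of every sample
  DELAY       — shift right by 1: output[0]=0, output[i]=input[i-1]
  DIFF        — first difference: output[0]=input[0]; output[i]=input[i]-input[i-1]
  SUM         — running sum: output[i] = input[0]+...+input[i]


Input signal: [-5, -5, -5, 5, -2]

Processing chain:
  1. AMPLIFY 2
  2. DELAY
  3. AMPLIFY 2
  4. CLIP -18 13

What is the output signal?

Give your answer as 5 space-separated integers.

Answer: 0 -18 -18 -18 13

Derivation:
Input: [-5, -5, -5, 5, -2]
Stage 1 (AMPLIFY 2): -5*2=-10, -5*2=-10, -5*2=-10, 5*2=10, -2*2=-4 -> [-10, -10, -10, 10, -4]
Stage 2 (DELAY): [0, -10, -10, -10, 10] = [0, -10, -10, -10, 10] -> [0, -10, -10, -10, 10]
Stage 3 (AMPLIFY 2): 0*2=0, -10*2=-20, -10*2=-20, -10*2=-20, 10*2=20 -> [0, -20, -20, -20, 20]
Stage 4 (CLIP -18 13): clip(0,-18,13)=0, clip(-20,-18,13)=-18, clip(-20,-18,13)=-18, clip(-20,-18,13)=-18, clip(20,-18,13)=13 -> [0, -18, -18, -18, 13]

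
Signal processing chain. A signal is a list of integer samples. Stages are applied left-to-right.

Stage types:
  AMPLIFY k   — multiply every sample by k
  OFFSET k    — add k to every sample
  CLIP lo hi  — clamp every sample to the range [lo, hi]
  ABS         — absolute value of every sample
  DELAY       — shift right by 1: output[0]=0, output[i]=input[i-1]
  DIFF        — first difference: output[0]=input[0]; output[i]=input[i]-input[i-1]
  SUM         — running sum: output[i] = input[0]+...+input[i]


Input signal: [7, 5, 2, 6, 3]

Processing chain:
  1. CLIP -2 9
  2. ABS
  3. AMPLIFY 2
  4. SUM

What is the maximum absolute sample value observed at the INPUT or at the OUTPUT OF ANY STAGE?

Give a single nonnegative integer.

Answer: 46

Derivation:
Input: [7, 5, 2, 6, 3] (max |s|=7)
Stage 1 (CLIP -2 9): clip(7,-2,9)=7, clip(5,-2,9)=5, clip(2,-2,9)=2, clip(6,-2,9)=6, clip(3,-2,9)=3 -> [7, 5, 2, 6, 3] (max |s|=7)
Stage 2 (ABS): |7|=7, |5|=5, |2|=2, |6|=6, |3|=3 -> [7, 5, 2, 6, 3] (max |s|=7)
Stage 3 (AMPLIFY 2): 7*2=14, 5*2=10, 2*2=4, 6*2=12, 3*2=6 -> [14, 10, 4, 12, 6] (max |s|=14)
Stage 4 (SUM): sum[0..0]=14, sum[0..1]=24, sum[0..2]=28, sum[0..3]=40, sum[0..4]=46 -> [14, 24, 28, 40, 46] (max |s|=46)
Overall max amplitude: 46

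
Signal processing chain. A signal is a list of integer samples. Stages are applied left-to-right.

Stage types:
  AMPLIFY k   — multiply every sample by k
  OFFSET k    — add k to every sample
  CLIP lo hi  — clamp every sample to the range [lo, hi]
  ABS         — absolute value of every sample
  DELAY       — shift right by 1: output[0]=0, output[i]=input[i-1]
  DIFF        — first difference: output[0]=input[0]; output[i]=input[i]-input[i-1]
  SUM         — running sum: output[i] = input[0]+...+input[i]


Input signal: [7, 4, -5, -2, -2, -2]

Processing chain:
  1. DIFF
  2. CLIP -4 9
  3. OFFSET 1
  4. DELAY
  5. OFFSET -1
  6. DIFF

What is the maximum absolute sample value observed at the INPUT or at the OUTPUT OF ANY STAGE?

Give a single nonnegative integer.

Input: [7, 4, -5, -2, -2, -2] (max |s|=7)
Stage 1 (DIFF): s[0]=7, 4-7=-3, -5-4=-9, -2--5=3, -2--2=0, -2--2=0 -> [7, -3, -9, 3, 0, 0] (max |s|=9)
Stage 2 (CLIP -4 9): clip(7,-4,9)=7, clip(-3,-4,9)=-3, clip(-9,-4,9)=-4, clip(3,-4,9)=3, clip(0,-4,9)=0, clip(0,-4,9)=0 -> [7, -3, -4, 3, 0, 0] (max |s|=7)
Stage 3 (OFFSET 1): 7+1=8, -3+1=-2, -4+1=-3, 3+1=4, 0+1=1, 0+1=1 -> [8, -2, -3, 4, 1, 1] (max |s|=8)
Stage 4 (DELAY): [0, 8, -2, -3, 4, 1] = [0, 8, -2, -3, 4, 1] -> [0, 8, -2, -3, 4, 1] (max |s|=8)
Stage 5 (OFFSET -1): 0+-1=-1, 8+-1=7, -2+-1=-3, -3+-1=-4, 4+-1=3, 1+-1=0 -> [-1, 7, -3, -4, 3, 0] (max |s|=7)
Stage 6 (DIFF): s[0]=-1, 7--1=8, -3-7=-10, -4--3=-1, 3--4=7, 0-3=-3 -> [-1, 8, -10, -1, 7, -3] (max |s|=10)
Overall max amplitude: 10

Answer: 10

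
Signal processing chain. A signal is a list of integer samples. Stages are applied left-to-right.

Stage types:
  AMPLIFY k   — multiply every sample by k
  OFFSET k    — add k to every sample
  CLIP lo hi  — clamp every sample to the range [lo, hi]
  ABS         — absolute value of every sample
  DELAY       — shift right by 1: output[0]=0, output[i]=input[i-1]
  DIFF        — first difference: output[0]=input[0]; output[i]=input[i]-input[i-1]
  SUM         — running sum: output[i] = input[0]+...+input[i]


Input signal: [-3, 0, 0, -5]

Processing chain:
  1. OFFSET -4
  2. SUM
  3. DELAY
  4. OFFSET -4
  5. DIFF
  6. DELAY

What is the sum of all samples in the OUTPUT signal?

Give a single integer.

Input: [-3, 0, 0, -5]
Stage 1 (OFFSET -4): -3+-4=-7, 0+-4=-4, 0+-4=-4, -5+-4=-9 -> [-7, -4, -4, -9]
Stage 2 (SUM): sum[0..0]=-7, sum[0..1]=-11, sum[0..2]=-15, sum[0..3]=-24 -> [-7, -11, -15, -24]
Stage 3 (DELAY): [0, -7, -11, -15] = [0, -7, -11, -15] -> [0, -7, -11, -15]
Stage 4 (OFFSET -4): 0+-4=-4, -7+-4=-11, -11+-4=-15, -15+-4=-19 -> [-4, -11, -15, -19]
Stage 5 (DIFF): s[0]=-4, -11--4=-7, -15--11=-4, -19--15=-4 -> [-4, -7, -4, -4]
Stage 6 (DELAY): [0, -4, -7, -4] = [0, -4, -7, -4] -> [0, -4, -7, -4]
Output sum: -15

Answer: -15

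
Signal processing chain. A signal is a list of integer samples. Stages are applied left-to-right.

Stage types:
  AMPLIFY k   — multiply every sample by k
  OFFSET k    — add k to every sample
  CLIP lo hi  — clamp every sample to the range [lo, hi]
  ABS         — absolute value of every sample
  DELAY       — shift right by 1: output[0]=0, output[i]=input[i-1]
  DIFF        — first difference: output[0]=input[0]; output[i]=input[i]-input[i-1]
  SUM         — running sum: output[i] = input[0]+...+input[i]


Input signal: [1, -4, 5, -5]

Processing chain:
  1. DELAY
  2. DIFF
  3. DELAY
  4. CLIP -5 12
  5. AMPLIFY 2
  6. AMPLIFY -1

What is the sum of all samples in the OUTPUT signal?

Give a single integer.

Input: [1, -4, 5, -5]
Stage 1 (DELAY): [0, 1, -4, 5] = [0, 1, -4, 5] -> [0, 1, -4, 5]
Stage 2 (DIFF): s[0]=0, 1-0=1, -4-1=-5, 5--4=9 -> [0, 1, -5, 9]
Stage 3 (DELAY): [0, 0, 1, -5] = [0, 0, 1, -5] -> [0, 0, 1, -5]
Stage 4 (CLIP -5 12): clip(0,-5,12)=0, clip(0,-5,12)=0, clip(1,-5,12)=1, clip(-5,-5,12)=-5 -> [0, 0, 1, -5]
Stage 5 (AMPLIFY 2): 0*2=0, 0*2=0, 1*2=2, -5*2=-10 -> [0, 0, 2, -10]
Stage 6 (AMPLIFY -1): 0*-1=0, 0*-1=0, 2*-1=-2, -10*-1=10 -> [0, 0, -2, 10]
Output sum: 8

Answer: 8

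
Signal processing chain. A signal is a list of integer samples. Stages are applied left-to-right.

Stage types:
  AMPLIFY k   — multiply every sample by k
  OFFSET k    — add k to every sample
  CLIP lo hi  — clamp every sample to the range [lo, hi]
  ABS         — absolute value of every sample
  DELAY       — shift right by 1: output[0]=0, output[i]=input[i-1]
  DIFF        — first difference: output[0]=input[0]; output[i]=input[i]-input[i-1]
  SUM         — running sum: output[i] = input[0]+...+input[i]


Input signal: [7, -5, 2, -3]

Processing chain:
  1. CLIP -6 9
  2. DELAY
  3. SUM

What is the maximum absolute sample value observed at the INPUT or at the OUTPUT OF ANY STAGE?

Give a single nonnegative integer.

Input: [7, -5, 2, -3] (max |s|=7)
Stage 1 (CLIP -6 9): clip(7,-6,9)=7, clip(-5,-6,9)=-5, clip(2,-6,9)=2, clip(-3,-6,9)=-3 -> [7, -5, 2, -3] (max |s|=7)
Stage 2 (DELAY): [0, 7, -5, 2] = [0, 7, -5, 2] -> [0, 7, -5, 2] (max |s|=7)
Stage 3 (SUM): sum[0..0]=0, sum[0..1]=7, sum[0..2]=2, sum[0..3]=4 -> [0, 7, 2, 4] (max |s|=7)
Overall max amplitude: 7

Answer: 7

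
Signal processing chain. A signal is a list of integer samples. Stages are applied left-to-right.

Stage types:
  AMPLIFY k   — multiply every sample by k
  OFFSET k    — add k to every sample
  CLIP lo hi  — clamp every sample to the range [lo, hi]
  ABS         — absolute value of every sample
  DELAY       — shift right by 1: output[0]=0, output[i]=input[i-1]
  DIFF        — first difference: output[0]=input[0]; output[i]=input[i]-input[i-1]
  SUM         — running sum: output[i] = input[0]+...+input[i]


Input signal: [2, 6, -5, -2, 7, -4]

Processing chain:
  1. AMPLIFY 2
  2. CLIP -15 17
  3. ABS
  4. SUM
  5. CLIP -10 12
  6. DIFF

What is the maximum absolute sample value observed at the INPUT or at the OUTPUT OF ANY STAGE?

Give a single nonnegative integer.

Input: [2, 6, -5, -2, 7, -4] (max |s|=7)
Stage 1 (AMPLIFY 2): 2*2=4, 6*2=12, -5*2=-10, -2*2=-4, 7*2=14, -4*2=-8 -> [4, 12, -10, -4, 14, -8] (max |s|=14)
Stage 2 (CLIP -15 17): clip(4,-15,17)=4, clip(12,-15,17)=12, clip(-10,-15,17)=-10, clip(-4,-15,17)=-4, clip(14,-15,17)=14, clip(-8,-15,17)=-8 -> [4, 12, -10, -4, 14, -8] (max |s|=14)
Stage 3 (ABS): |4|=4, |12|=12, |-10|=10, |-4|=4, |14|=14, |-8|=8 -> [4, 12, 10, 4, 14, 8] (max |s|=14)
Stage 4 (SUM): sum[0..0]=4, sum[0..1]=16, sum[0..2]=26, sum[0..3]=30, sum[0..4]=44, sum[0..5]=52 -> [4, 16, 26, 30, 44, 52] (max |s|=52)
Stage 5 (CLIP -10 12): clip(4,-10,12)=4, clip(16,-10,12)=12, clip(26,-10,12)=12, clip(30,-10,12)=12, clip(44,-10,12)=12, clip(52,-10,12)=12 -> [4, 12, 12, 12, 12, 12] (max |s|=12)
Stage 6 (DIFF): s[0]=4, 12-4=8, 12-12=0, 12-12=0, 12-12=0, 12-12=0 -> [4, 8, 0, 0, 0, 0] (max |s|=8)
Overall max amplitude: 52

Answer: 52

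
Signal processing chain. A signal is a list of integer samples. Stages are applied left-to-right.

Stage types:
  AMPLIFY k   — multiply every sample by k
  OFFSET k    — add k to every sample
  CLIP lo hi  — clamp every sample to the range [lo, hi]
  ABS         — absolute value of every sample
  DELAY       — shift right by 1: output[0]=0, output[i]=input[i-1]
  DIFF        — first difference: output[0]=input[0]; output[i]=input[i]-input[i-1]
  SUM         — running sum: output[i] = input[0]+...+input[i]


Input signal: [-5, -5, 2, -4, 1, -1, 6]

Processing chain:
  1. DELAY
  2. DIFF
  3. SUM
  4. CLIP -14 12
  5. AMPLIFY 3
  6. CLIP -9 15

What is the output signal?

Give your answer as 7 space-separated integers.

Answer: 0 -9 -9 6 -9 3 -3

Derivation:
Input: [-5, -5, 2, -4, 1, -1, 6]
Stage 1 (DELAY): [0, -5, -5, 2, -4, 1, -1] = [0, -5, -5, 2, -4, 1, -1] -> [0, -5, -5, 2, -4, 1, -1]
Stage 2 (DIFF): s[0]=0, -5-0=-5, -5--5=0, 2--5=7, -4-2=-6, 1--4=5, -1-1=-2 -> [0, -5, 0, 7, -6, 5, -2]
Stage 3 (SUM): sum[0..0]=0, sum[0..1]=-5, sum[0..2]=-5, sum[0..3]=2, sum[0..4]=-4, sum[0..5]=1, sum[0..6]=-1 -> [0, -5, -5, 2, -4, 1, -1]
Stage 4 (CLIP -14 12): clip(0,-14,12)=0, clip(-5,-14,12)=-5, clip(-5,-14,12)=-5, clip(2,-14,12)=2, clip(-4,-14,12)=-4, clip(1,-14,12)=1, clip(-1,-14,12)=-1 -> [0, -5, -5, 2, -4, 1, -1]
Stage 5 (AMPLIFY 3): 0*3=0, -5*3=-15, -5*3=-15, 2*3=6, -4*3=-12, 1*3=3, -1*3=-3 -> [0, -15, -15, 6, -12, 3, -3]
Stage 6 (CLIP -9 15): clip(0,-9,15)=0, clip(-15,-9,15)=-9, clip(-15,-9,15)=-9, clip(6,-9,15)=6, clip(-12,-9,15)=-9, clip(3,-9,15)=3, clip(-3,-9,15)=-3 -> [0, -9, -9, 6, -9, 3, -3]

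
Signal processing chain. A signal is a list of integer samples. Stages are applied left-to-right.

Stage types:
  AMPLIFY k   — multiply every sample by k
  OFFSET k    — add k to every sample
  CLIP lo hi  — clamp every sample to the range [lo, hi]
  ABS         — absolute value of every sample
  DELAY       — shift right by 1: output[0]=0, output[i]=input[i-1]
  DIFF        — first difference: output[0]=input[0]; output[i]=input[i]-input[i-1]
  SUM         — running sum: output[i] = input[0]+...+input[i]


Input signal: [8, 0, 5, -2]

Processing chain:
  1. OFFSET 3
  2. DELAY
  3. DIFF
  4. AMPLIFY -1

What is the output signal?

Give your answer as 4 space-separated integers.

Answer: 0 -11 8 -5

Derivation:
Input: [8, 0, 5, -2]
Stage 1 (OFFSET 3): 8+3=11, 0+3=3, 5+3=8, -2+3=1 -> [11, 3, 8, 1]
Stage 2 (DELAY): [0, 11, 3, 8] = [0, 11, 3, 8] -> [0, 11, 3, 8]
Stage 3 (DIFF): s[0]=0, 11-0=11, 3-11=-8, 8-3=5 -> [0, 11, -8, 5]
Stage 4 (AMPLIFY -1): 0*-1=0, 11*-1=-11, -8*-1=8, 5*-1=-5 -> [0, -11, 8, -5]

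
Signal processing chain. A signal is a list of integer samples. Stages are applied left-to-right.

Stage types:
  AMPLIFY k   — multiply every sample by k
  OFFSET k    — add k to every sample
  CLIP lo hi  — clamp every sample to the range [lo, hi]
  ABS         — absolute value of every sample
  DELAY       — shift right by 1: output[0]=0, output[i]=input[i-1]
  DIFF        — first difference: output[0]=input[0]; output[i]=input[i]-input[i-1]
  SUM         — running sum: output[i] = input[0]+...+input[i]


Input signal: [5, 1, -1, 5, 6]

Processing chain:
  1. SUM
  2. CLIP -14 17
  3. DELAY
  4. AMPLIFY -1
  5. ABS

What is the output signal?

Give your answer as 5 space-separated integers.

Input: [5, 1, -1, 5, 6]
Stage 1 (SUM): sum[0..0]=5, sum[0..1]=6, sum[0..2]=5, sum[0..3]=10, sum[0..4]=16 -> [5, 6, 5, 10, 16]
Stage 2 (CLIP -14 17): clip(5,-14,17)=5, clip(6,-14,17)=6, clip(5,-14,17)=5, clip(10,-14,17)=10, clip(16,-14,17)=16 -> [5, 6, 5, 10, 16]
Stage 3 (DELAY): [0, 5, 6, 5, 10] = [0, 5, 6, 5, 10] -> [0, 5, 6, 5, 10]
Stage 4 (AMPLIFY -1): 0*-1=0, 5*-1=-5, 6*-1=-6, 5*-1=-5, 10*-1=-10 -> [0, -5, -6, -5, -10]
Stage 5 (ABS): |0|=0, |-5|=5, |-6|=6, |-5|=5, |-10|=10 -> [0, 5, 6, 5, 10]

Answer: 0 5 6 5 10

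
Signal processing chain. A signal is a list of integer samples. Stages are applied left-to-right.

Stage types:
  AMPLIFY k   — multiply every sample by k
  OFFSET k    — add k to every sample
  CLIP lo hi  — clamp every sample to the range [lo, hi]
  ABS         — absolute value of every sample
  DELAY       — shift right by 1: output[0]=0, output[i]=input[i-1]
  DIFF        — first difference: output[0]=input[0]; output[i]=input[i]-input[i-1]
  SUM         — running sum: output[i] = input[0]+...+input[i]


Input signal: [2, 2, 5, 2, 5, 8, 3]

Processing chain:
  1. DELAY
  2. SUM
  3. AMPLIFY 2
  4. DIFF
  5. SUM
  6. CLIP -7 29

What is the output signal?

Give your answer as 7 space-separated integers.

Input: [2, 2, 5, 2, 5, 8, 3]
Stage 1 (DELAY): [0, 2, 2, 5, 2, 5, 8] = [0, 2, 2, 5, 2, 5, 8] -> [0, 2, 2, 5, 2, 5, 8]
Stage 2 (SUM): sum[0..0]=0, sum[0..1]=2, sum[0..2]=4, sum[0..3]=9, sum[0..4]=11, sum[0..5]=16, sum[0..6]=24 -> [0, 2, 4, 9, 11, 16, 24]
Stage 3 (AMPLIFY 2): 0*2=0, 2*2=4, 4*2=8, 9*2=18, 11*2=22, 16*2=32, 24*2=48 -> [0, 4, 8, 18, 22, 32, 48]
Stage 4 (DIFF): s[0]=0, 4-0=4, 8-4=4, 18-8=10, 22-18=4, 32-22=10, 48-32=16 -> [0, 4, 4, 10, 4, 10, 16]
Stage 5 (SUM): sum[0..0]=0, sum[0..1]=4, sum[0..2]=8, sum[0..3]=18, sum[0..4]=22, sum[0..5]=32, sum[0..6]=48 -> [0, 4, 8, 18, 22, 32, 48]
Stage 6 (CLIP -7 29): clip(0,-7,29)=0, clip(4,-7,29)=4, clip(8,-7,29)=8, clip(18,-7,29)=18, clip(22,-7,29)=22, clip(32,-7,29)=29, clip(48,-7,29)=29 -> [0, 4, 8, 18, 22, 29, 29]

Answer: 0 4 8 18 22 29 29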